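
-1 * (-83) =83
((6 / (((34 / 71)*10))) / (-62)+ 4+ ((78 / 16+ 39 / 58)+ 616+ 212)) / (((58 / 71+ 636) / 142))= 2580977537371 / 13820111240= 186.76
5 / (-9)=-0.56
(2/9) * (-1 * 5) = -10/9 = -1.11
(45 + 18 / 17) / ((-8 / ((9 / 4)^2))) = -63423 / 2176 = -29.15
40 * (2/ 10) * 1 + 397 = 405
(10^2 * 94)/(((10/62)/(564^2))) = 18538634880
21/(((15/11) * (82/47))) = 3619/410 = 8.83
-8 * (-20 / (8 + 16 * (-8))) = -1.33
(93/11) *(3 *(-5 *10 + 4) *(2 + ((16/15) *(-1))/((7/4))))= -624588/385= -1622.31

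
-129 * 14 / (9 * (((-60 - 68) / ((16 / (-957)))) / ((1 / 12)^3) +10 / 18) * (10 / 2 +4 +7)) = -903 / 952528936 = -0.00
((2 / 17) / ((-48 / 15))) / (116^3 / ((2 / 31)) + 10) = -5 / 3290370128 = -0.00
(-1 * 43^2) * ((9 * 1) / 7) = -16641 / 7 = -2377.29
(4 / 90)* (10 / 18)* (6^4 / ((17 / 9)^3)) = 23328 / 4913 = 4.75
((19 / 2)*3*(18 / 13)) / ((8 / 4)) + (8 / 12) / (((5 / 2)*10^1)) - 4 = 30727 / 1950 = 15.76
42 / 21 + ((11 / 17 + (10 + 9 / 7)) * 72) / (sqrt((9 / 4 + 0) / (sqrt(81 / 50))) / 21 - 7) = -7667414981698 / 63505047391 - 26511649920 * 2^(1 / 4) * sqrt(5) / 63505047391 - 450878400 * sqrt(2) / 63505047391 - 1533600 * 2^(3 / 4) * sqrt(5) / 63505047391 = -121.86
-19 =-19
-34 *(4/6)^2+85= 629/9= 69.89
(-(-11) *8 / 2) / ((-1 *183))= -44 / 183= -0.24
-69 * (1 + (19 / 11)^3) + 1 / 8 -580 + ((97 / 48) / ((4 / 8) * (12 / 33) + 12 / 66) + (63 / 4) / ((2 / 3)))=-249231743 / 255552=-975.27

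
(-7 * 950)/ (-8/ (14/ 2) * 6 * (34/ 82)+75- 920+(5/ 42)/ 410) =22902600/ 2919971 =7.84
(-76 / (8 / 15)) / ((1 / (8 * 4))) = -4560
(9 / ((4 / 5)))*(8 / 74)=45 / 37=1.22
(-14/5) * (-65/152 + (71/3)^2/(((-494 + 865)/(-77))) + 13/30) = 325.48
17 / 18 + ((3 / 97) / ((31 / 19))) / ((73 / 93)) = 123455 / 127458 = 0.97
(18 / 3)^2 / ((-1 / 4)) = -144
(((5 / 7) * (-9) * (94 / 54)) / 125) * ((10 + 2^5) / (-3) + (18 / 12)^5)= 1927 / 3360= 0.57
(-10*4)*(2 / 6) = -40 / 3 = -13.33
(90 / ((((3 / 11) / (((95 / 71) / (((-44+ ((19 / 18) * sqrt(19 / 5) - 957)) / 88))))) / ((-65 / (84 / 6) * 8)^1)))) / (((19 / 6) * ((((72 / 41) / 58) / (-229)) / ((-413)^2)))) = -67695095652540436080000 / 115249668031 - 14276909950030728000 * sqrt(95) / 115249668031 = -588585207373.06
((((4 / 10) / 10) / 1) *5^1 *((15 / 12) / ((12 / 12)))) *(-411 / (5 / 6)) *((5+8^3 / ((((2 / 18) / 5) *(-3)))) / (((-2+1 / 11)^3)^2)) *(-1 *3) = -372550420495 / 6353046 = -58641.23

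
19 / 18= 1.06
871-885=-14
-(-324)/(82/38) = 6156/41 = 150.15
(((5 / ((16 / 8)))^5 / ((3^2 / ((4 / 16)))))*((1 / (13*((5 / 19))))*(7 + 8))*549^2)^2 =35583946583291015625 / 2768896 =12851312069247.46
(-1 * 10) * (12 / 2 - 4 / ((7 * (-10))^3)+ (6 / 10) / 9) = -1560653 / 25725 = -60.67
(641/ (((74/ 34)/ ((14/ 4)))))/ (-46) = -76279/ 3404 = -22.41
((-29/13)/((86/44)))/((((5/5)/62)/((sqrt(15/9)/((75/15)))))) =-39556*sqrt(15)/8385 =-18.27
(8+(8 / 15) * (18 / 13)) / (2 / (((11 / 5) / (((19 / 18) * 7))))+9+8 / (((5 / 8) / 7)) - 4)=7029 / 81497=0.09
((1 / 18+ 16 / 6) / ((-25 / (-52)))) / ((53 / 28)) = 35672 / 11925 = 2.99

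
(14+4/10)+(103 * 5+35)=2822/5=564.40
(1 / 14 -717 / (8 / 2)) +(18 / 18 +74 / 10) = -23909 / 140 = -170.78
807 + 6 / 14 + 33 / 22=11325 / 14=808.93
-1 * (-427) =427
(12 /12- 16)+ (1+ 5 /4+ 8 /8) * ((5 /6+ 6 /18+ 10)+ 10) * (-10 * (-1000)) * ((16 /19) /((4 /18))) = 49529715 /19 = 2606827.11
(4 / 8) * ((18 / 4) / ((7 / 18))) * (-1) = -81 / 14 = -5.79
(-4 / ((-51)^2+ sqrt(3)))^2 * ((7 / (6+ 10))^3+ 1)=2502561713 / 976381951556352 - 1282871 * sqrt(3) / 650921301037568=0.00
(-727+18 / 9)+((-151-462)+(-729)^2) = 530103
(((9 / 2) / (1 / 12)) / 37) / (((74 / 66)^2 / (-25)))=-1470150 / 50653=-29.02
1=1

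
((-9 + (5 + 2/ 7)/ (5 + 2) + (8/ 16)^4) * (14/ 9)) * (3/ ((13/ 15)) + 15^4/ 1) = -234564475/ 364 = -644407.90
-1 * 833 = -833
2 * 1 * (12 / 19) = 24 / 19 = 1.26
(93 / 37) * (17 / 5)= 1581 / 185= 8.55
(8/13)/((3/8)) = 64/39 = 1.64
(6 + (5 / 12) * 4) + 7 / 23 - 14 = -416 / 69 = -6.03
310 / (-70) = -31 / 7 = -4.43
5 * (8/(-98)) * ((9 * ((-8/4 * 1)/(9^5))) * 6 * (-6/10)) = -0.00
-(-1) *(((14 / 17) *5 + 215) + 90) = 5255 / 17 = 309.12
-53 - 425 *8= -3453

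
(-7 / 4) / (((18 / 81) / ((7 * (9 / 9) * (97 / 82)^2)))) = -4149369 / 53792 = -77.14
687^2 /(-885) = -157323 /295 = -533.30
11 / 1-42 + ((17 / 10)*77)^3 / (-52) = -2244558629 / 52000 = -43164.59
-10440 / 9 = -1160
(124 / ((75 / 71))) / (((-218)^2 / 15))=2201 / 59405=0.04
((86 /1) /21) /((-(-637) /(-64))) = -5504 /13377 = -0.41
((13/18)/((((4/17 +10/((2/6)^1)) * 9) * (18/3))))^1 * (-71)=-15691/499608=-0.03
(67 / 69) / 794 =67 / 54786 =0.00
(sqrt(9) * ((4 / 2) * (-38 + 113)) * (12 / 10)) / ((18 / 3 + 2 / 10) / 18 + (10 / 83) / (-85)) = 68574600 / 43561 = 1574.22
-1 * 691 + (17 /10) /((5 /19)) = -684.54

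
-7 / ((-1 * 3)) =7 / 3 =2.33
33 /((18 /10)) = 55 /3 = 18.33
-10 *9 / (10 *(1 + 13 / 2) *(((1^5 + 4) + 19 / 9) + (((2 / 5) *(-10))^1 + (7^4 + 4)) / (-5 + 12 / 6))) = 54 / 35695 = 0.00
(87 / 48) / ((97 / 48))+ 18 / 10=1308 / 485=2.70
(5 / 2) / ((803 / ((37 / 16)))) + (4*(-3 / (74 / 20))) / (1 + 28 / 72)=-11066447 / 4753760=-2.33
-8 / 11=-0.73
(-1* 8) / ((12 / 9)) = -6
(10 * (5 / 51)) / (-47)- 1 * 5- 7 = -12.02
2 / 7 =0.29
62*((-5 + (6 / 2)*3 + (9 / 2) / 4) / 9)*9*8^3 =162688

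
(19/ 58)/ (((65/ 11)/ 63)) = 13167/ 3770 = 3.49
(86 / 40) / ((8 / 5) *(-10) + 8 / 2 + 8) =-43 / 80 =-0.54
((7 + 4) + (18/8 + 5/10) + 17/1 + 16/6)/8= 401/96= 4.18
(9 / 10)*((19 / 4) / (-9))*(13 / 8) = -0.77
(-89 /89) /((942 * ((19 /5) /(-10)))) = 25 /8949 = 0.00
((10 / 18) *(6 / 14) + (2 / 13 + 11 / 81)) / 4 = 1945 / 14742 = 0.13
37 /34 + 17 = 615 /34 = 18.09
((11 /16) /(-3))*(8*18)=-33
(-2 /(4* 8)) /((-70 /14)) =1 /80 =0.01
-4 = -4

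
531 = 531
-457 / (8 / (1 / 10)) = -457 / 80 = -5.71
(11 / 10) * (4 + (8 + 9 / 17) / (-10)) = 3.46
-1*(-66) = 66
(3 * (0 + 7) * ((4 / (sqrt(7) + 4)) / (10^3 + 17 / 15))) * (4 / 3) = 2240 / 45051-560 * sqrt(7) / 45051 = 0.02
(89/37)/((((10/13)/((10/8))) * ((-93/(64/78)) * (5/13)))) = -4628/51615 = -0.09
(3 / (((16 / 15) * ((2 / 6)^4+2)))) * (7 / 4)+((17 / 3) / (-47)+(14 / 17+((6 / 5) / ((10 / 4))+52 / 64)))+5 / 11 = 33666359953 / 6876513600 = 4.90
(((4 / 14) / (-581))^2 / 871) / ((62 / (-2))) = -4 / 446609743489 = -0.00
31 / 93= 1 / 3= 0.33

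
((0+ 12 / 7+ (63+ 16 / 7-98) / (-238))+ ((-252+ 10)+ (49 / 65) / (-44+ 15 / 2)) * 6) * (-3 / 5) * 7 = 34393944369 / 5646550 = 6091.14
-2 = -2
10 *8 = 80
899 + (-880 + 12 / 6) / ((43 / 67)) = -20169 / 43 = -469.05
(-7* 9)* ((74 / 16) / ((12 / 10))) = -3885 / 16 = -242.81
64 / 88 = 8 / 11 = 0.73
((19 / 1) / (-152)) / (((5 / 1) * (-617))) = 1 / 24680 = 0.00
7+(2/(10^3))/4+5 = 24001/2000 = 12.00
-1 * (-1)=1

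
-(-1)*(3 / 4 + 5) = 23 / 4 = 5.75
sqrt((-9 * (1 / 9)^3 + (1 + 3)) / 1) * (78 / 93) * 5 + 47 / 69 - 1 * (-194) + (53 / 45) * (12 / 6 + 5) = 130 * sqrt(323) / 279 + 210028 / 1035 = 211.30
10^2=100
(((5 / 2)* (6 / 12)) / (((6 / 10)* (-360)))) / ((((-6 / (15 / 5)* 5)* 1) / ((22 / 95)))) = 11 / 82080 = 0.00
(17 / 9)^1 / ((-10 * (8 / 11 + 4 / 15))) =-187 / 984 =-0.19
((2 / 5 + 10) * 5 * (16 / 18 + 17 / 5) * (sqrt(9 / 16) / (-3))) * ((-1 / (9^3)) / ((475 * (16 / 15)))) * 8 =2509 / 2077650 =0.00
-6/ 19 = -0.32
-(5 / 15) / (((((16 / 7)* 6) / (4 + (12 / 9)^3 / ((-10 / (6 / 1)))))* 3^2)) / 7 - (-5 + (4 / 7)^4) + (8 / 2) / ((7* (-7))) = 336815851 / 70013160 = 4.81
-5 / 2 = -2.50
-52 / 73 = -0.71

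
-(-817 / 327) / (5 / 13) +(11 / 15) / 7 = 25182 / 3815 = 6.60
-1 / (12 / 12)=-1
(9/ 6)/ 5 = 3/ 10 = 0.30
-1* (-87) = 87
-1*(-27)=27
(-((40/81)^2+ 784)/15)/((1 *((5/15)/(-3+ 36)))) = -56599664/10935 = -5176.01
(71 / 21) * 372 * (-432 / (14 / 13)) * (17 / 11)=-420267744 / 539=-779717.52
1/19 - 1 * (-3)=58/19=3.05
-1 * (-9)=9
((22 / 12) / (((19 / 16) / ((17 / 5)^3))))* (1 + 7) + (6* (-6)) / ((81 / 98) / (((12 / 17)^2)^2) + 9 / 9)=477.12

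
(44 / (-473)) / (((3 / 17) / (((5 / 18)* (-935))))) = 158950 / 1161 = 136.91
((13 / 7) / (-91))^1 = -1 / 49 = -0.02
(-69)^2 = 4761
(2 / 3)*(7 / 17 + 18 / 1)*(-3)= -626 / 17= -36.82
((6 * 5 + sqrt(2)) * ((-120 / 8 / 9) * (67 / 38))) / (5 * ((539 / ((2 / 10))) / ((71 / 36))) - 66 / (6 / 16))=-118925 / 8979476 - 23785 * sqrt(2) / 53876856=-0.01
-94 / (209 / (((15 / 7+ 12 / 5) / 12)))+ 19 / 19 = 12139 / 14630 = 0.83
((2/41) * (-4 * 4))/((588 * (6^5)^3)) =-1/354225612754944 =-0.00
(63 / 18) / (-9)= -0.39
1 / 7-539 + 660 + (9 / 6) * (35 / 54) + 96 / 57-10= 544871 / 4788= 113.80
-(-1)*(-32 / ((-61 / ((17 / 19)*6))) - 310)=-356026 / 1159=-307.18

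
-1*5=-5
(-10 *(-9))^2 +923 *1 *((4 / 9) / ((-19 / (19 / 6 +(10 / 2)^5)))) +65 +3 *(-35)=-30512794 / 513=-59479.13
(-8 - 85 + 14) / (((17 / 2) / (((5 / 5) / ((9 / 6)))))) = -6.20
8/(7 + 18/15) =40/41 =0.98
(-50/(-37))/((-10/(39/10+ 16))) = -2.69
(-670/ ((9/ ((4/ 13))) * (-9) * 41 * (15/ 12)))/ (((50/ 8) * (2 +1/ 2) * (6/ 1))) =8576/ 16189875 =0.00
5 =5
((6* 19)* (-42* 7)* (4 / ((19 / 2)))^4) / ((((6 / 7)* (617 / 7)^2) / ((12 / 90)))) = -0.02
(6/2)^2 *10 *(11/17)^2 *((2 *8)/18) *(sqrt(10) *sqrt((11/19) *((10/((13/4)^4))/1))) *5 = 7744000 *sqrt(209)/927979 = 120.64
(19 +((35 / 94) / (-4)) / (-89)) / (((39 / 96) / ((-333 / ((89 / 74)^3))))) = -343205898051168 / 38335509251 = -8952.69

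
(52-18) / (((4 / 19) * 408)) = 19 / 48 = 0.40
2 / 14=1 / 7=0.14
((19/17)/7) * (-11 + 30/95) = -29/17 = -1.71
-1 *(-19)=19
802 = 802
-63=-63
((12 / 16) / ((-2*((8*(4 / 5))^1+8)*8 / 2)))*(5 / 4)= -25 / 3072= -0.01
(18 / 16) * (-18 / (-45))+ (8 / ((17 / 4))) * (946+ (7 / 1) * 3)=619033 / 340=1820.69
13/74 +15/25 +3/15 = 361/370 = 0.98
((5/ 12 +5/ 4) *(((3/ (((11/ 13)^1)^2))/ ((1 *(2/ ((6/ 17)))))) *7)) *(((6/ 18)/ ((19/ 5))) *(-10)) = -295750/ 39083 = -7.57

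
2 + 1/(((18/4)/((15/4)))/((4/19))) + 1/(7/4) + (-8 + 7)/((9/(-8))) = 3.64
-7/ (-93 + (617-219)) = -7/ 305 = -0.02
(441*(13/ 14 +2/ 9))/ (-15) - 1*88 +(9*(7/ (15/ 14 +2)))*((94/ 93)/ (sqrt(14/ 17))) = -731/ 6 +1974*sqrt(238)/ 1333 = -98.99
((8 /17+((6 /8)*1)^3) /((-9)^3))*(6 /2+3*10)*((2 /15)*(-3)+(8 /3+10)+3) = -2445949 /3965760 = -0.62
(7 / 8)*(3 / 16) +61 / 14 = 4051 / 896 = 4.52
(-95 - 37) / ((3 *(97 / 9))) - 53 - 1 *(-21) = -3500 / 97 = -36.08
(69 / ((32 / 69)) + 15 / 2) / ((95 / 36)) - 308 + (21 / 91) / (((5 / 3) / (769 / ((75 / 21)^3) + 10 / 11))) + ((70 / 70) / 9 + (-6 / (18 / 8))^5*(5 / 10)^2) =-279.92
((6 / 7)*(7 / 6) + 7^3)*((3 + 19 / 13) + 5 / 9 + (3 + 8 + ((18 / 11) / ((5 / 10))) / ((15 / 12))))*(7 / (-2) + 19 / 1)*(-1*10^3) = -99363290.75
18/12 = 3/2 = 1.50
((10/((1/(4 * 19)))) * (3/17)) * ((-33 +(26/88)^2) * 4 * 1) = -36319830/2057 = -17656.70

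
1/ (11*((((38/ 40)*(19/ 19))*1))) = 20/ 209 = 0.10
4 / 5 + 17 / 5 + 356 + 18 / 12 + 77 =4387 / 10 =438.70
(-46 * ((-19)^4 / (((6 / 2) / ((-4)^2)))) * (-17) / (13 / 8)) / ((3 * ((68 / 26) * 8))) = 5328680.89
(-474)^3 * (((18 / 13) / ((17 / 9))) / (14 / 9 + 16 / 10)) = -388179465480 / 15691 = -24738988.30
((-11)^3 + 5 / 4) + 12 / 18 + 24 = -15661 / 12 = -1305.08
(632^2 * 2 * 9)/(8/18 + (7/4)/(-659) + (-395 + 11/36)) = -9475934976/519625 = -18236.10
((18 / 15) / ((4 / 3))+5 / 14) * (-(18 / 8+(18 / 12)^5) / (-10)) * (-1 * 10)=-99 / 8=-12.38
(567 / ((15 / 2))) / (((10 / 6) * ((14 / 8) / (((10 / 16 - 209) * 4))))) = -540108 / 25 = -21604.32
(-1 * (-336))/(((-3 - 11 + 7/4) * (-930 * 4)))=8/1085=0.01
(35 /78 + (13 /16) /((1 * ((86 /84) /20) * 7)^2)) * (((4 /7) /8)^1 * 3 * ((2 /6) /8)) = 977315 /16152864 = 0.06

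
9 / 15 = 3 / 5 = 0.60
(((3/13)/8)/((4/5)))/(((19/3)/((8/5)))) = 9/988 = 0.01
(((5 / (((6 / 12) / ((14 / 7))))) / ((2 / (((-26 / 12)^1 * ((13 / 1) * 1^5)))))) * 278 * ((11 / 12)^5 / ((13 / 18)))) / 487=-1455095785 / 10098432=-144.09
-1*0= 0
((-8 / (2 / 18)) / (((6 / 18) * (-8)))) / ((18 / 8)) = 12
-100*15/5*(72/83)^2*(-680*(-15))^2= -161803008000000/6889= -23487154594.28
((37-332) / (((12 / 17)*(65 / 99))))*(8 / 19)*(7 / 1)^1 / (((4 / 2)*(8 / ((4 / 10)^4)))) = -463386 / 154375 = -3.00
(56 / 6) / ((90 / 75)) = 70 / 9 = 7.78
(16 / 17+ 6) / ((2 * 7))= 59 / 119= 0.50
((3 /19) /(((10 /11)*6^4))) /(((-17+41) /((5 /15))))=11 /5909760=0.00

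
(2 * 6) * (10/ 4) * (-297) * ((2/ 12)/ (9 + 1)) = -297/ 2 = -148.50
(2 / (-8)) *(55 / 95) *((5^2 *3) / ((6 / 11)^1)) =-3025 / 152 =-19.90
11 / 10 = 1.10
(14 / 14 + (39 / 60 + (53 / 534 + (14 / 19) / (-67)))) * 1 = 11816333 / 6797820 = 1.74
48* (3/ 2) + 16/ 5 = 376/ 5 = 75.20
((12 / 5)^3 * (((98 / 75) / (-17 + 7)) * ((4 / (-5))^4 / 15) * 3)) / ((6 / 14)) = -0.35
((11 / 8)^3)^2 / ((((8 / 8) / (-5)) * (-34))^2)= 44289025 / 303038464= 0.15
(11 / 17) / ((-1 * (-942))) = 11 / 16014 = 0.00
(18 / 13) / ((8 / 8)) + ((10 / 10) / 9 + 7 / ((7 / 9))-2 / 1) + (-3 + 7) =1462 / 117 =12.50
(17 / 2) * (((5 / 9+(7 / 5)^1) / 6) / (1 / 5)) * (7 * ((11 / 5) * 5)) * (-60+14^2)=3916528 / 27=145056.59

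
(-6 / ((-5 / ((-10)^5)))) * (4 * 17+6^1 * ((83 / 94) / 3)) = -393480000 / 47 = -8371914.89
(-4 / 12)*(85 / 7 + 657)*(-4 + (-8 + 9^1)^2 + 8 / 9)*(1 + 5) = 177992 / 63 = 2825.27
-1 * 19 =-19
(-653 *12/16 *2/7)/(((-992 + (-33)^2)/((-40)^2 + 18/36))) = -64647/28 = -2308.82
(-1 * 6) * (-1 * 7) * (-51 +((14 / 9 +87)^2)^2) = 2582927273.42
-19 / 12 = -1.58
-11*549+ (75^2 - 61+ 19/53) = -25156/53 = -474.64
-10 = -10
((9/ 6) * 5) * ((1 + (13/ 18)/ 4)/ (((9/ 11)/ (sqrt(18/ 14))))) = 4675 * sqrt(7)/ 1008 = 12.27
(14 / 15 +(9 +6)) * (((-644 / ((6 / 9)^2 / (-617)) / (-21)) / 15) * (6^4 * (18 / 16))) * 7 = -461535595.92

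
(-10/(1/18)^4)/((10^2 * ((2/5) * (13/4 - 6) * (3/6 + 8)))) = 209952/187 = 1122.74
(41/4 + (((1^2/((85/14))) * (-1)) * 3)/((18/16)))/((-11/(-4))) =10007/2805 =3.57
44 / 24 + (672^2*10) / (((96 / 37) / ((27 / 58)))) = 140979199 / 174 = 810225.28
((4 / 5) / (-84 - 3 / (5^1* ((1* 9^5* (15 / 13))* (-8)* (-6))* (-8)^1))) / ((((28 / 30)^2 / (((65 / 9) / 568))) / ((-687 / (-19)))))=-15820998570000 / 3147538825214287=-0.01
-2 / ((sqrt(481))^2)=-2 / 481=-0.00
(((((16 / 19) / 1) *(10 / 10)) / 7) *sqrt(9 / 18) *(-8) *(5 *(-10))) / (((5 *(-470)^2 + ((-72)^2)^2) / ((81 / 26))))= 32400 *sqrt(2) / 12093644381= 0.00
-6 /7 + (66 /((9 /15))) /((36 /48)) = 3062 /21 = 145.81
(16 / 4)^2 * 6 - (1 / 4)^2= 1535 / 16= 95.94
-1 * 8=-8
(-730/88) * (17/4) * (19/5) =-23579/176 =-133.97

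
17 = 17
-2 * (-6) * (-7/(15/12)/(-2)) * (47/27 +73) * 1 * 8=904064/45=20090.31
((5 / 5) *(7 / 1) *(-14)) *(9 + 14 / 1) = -2254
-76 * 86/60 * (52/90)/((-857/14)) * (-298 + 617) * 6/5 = 379467088/964125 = 393.59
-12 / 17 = -0.71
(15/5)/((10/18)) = 27/5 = 5.40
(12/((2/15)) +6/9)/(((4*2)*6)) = 17/9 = 1.89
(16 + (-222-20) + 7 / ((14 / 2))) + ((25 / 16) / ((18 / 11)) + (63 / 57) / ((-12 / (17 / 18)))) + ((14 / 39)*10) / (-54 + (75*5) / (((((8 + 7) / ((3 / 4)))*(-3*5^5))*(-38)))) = -1818137703793 / 8109496096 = -224.20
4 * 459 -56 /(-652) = 299282 /163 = 1836.09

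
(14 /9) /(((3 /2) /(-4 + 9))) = 140 /27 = 5.19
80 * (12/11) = 960/11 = 87.27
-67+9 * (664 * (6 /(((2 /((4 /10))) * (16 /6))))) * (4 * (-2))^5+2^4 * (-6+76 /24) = -1321797269 /15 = -88119817.93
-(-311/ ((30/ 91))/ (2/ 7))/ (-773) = -198107/ 46380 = -4.27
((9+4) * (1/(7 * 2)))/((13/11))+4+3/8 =289/56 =5.16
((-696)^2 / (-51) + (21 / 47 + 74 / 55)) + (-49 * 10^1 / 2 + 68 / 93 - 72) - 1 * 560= -42392561272 / 4086885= -10372.83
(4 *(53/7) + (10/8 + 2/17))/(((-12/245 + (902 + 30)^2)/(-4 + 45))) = 21621145/14471275024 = 0.00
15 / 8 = 1.88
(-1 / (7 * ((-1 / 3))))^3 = 27 / 343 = 0.08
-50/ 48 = -25/ 24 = -1.04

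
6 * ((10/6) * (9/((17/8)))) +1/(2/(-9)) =1287/34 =37.85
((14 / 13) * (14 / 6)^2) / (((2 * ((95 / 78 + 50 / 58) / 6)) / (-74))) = -2944312 / 4705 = -625.78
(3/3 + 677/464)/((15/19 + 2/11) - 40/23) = -5484787/1712624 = -3.20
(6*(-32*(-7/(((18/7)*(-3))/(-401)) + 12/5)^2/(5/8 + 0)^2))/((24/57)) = -23165224162688/151875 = -152528224.94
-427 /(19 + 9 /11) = -4697 /218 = -21.55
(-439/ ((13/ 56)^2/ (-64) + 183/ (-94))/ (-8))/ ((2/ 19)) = -4917586688/ 18372359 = -267.66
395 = 395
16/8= 2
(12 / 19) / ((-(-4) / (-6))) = -18 / 19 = -0.95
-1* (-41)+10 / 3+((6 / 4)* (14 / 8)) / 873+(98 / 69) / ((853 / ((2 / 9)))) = 44.34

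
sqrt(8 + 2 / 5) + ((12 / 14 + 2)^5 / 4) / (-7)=-3.90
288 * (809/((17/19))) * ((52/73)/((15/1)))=76732032/6205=12366.16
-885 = -885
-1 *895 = -895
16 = 16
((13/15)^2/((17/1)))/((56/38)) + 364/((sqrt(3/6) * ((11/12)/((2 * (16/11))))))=3211/107100 + 139776 * sqrt(2)/121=1633.69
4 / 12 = 1 / 3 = 0.33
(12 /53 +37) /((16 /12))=5919 /212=27.92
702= 702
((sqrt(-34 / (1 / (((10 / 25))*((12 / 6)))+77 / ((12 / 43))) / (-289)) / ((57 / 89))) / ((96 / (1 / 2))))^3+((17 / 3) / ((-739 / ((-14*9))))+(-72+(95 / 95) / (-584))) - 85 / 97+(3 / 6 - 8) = -3324407295 / 41862872+704969*sqrt(84813) / 43651518154146349056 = -79.41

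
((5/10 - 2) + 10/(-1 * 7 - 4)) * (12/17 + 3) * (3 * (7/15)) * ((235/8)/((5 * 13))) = -1098531/194480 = -5.65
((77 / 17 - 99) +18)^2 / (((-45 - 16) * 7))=-1690000 / 123403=-13.69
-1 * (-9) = 9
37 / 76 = 0.49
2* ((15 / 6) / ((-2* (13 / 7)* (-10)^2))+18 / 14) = 9311 / 3640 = 2.56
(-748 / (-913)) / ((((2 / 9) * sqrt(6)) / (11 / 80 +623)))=937.89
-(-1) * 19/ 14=19/ 14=1.36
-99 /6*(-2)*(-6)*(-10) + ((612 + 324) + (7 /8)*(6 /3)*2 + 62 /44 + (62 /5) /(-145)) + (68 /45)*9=2934.42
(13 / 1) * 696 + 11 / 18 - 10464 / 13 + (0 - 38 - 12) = 1917323 / 234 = 8193.69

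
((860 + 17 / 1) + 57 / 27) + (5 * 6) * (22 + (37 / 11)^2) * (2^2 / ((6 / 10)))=8213152 / 1089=7541.92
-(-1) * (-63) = -63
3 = 3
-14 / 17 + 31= 513 / 17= 30.18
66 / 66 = 1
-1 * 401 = -401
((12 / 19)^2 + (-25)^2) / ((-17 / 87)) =-19641903 / 6137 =-3200.57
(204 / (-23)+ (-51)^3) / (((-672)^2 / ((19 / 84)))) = -19324121 / 290820096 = -0.07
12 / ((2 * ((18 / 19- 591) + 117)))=-19 / 1498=-0.01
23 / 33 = 0.70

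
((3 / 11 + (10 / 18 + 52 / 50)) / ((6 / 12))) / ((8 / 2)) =2312 / 2475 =0.93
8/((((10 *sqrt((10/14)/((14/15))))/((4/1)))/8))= 896 *sqrt(6)/75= 29.26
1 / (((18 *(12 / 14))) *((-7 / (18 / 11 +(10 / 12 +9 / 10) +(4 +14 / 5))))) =-839 / 8910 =-0.09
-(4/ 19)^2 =-16/ 361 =-0.04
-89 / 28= -3.18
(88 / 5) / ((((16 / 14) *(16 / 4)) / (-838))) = -32263 / 10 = -3226.30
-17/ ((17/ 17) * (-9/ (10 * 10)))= 1700/ 9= 188.89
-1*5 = -5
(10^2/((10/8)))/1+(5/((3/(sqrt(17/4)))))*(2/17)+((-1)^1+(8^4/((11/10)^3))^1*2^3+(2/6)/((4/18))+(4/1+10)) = 24713.99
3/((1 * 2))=3/2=1.50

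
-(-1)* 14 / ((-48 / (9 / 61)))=-21 / 488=-0.04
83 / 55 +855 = 47108 / 55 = 856.51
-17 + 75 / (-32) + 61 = 1333 / 32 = 41.66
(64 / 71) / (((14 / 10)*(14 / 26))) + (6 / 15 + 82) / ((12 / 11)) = 76.73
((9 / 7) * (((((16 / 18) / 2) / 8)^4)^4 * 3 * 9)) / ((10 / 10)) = 1 / 3498258097432756224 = 0.00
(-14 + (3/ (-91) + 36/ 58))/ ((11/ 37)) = -1309615/ 29029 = -45.11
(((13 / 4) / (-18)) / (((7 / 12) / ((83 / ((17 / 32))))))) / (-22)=8632 / 3927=2.20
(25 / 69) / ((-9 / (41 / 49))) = -1025 / 30429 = -0.03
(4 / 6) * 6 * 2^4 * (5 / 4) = 80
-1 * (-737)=737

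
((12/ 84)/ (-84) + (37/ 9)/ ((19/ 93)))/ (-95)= -74931/ 353780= -0.21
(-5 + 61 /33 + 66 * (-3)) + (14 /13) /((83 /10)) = -7157782 /35607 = -201.02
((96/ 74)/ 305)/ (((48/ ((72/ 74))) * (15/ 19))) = 228/ 2087725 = 0.00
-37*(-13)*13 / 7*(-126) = -112554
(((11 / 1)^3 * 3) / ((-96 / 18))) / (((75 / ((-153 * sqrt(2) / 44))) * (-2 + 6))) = 55539 * sqrt(2) / 6400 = 12.27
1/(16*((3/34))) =17/24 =0.71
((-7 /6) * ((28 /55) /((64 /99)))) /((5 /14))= -1029 /400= -2.57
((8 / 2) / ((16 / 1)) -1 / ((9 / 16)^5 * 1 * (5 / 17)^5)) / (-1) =5955127366403 / 738112500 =8068.05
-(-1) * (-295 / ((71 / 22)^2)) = -142780 / 5041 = -28.32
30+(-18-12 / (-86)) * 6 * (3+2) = -505.81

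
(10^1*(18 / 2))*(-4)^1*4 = -1440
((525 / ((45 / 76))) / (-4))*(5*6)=-6650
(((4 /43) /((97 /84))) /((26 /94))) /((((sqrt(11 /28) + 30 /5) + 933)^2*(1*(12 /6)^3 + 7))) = 3638843027008 /165246241850694241835 -553604352*sqrt(77) /165246241850694241835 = 0.00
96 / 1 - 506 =-410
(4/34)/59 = 2/1003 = 0.00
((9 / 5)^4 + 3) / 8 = 2109 / 1250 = 1.69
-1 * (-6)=6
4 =4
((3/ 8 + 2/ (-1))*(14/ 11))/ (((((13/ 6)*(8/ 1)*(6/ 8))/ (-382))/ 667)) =891779/ 22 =40535.41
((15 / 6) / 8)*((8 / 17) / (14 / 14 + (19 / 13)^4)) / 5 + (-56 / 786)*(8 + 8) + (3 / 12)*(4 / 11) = -24374546377 / 23352794124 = -1.04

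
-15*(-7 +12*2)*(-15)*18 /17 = 4050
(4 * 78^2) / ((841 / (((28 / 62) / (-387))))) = -37856 / 1121053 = -0.03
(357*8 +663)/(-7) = -502.71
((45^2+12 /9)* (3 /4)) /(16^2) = 6079 /1024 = 5.94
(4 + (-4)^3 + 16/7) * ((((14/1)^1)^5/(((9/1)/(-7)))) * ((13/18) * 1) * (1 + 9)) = 14123258240/81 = 174361212.84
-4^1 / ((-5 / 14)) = 56 / 5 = 11.20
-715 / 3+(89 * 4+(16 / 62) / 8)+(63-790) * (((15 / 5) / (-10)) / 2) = 421753 / 1860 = 226.75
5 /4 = 1.25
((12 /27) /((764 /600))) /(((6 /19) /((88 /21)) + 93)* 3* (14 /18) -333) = -167200 /55483017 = -0.00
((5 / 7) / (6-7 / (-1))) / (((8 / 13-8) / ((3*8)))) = -5 / 28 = -0.18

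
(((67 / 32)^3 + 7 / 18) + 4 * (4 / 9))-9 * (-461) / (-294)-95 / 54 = -196223543 / 43352064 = -4.53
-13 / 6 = -2.17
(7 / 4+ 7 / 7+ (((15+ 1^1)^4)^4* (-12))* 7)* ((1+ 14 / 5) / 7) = -23552802833312355503267 / 28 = -841171529761155553688.11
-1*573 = -573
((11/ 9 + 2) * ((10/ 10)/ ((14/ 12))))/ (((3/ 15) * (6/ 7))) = 145/ 9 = 16.11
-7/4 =-1.75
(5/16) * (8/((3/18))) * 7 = 105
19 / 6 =3.17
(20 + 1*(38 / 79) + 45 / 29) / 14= 1.57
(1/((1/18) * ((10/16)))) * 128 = 18432/5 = 3686.40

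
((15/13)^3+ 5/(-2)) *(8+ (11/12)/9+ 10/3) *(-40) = 2011625/4563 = 440.86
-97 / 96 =-1.01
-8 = -8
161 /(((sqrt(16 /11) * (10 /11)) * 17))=8.64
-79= -79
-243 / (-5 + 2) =81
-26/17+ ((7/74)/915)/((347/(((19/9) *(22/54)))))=-148443722789/97059373470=-1.53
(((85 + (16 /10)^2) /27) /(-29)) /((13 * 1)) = -2189 /254475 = -0.01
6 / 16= 3 / 8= 0.38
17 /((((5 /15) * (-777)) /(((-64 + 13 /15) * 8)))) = 33.15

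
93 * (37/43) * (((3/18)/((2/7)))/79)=0.59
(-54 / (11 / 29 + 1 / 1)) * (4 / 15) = -261 / 25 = -10.44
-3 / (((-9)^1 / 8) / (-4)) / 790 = -16 / 1185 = -0.01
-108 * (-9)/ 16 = 243/ 4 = 60.75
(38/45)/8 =19/180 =0.11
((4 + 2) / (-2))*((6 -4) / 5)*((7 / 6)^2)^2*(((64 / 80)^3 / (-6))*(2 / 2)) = 9604 / 50625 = 0.19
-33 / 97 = -0.34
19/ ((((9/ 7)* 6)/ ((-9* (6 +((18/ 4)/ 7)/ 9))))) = -1615/ 12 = -134.58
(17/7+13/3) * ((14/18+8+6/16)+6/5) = 264617/3780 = 70.00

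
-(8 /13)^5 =-32768 /371293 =-0.09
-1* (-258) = 258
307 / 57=5.39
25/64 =0.39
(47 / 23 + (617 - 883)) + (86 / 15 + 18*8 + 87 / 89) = -3477208 / 30705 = -113.25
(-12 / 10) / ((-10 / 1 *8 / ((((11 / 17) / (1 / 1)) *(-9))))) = -297 / 3400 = -0.09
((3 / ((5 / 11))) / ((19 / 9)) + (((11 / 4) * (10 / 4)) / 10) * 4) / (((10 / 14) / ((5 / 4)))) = 15631 / 1520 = 10.28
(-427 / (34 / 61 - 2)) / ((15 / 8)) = 26047 / 165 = 157.86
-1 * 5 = -5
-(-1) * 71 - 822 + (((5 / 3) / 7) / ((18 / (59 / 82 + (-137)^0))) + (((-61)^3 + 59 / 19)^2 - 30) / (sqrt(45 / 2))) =10861150652.24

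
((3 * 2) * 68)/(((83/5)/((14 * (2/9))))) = 19040/249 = 76.47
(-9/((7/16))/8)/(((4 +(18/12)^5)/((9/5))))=-5184/12985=-0.40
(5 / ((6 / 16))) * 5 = 200 / 3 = 66.67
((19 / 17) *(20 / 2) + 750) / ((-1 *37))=-12940 / 629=-20.57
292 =292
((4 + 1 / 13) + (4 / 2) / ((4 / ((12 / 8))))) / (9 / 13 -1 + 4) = 251 / 192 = 1.31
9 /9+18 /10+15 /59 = 901 /295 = 3.05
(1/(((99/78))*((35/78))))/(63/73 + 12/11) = 0.90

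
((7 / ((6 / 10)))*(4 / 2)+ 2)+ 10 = 35.33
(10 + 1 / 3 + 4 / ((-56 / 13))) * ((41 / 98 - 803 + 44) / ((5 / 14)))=-5872939 / 294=-19975.98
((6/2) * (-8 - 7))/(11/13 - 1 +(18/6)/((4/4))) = -585/37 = -15.81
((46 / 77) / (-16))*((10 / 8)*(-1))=115 / 2464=0.05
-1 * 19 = -19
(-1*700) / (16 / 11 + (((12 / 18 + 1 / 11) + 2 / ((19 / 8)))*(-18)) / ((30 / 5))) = 146300 / 699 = 209.30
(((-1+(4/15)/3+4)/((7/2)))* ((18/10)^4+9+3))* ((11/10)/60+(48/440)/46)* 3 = 1.23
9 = 9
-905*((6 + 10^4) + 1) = -9056335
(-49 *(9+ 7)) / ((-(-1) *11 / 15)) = -11760 / 11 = -1069.09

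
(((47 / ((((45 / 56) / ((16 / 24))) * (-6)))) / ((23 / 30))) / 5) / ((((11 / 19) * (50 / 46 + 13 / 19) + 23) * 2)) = -950152 / 26930205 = -0.04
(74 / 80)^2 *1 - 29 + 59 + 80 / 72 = 31.97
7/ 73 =0.10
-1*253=-253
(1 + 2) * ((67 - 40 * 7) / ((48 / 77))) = -16401 / 16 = -1025.06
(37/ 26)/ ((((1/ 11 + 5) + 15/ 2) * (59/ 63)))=25641/ 212459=0.12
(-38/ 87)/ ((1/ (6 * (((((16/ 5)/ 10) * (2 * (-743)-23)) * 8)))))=7339776/ 725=10123.83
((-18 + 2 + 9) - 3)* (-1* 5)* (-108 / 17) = -5400 / 17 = -317.65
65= 65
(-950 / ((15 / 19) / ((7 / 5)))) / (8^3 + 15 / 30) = -3.29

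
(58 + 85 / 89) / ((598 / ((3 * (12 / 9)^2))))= 13992 / 26611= 0.53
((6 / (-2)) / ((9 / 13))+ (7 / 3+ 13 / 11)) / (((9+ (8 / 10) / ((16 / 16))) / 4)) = -180 / 539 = -0.33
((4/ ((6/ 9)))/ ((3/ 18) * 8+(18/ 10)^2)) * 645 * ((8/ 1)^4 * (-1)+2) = -1188283500/ 343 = -3464383.38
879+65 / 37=32588 / 37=880.76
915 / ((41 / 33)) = 30195 / 41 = 736.46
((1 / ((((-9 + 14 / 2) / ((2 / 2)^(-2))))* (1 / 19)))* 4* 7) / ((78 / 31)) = -4123 / 39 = -105.72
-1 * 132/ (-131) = 132/ 131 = 1.01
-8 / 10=-4 / 5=-0.80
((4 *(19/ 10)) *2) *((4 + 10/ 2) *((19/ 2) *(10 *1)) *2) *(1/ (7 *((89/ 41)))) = 1065672/ 623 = 1710.55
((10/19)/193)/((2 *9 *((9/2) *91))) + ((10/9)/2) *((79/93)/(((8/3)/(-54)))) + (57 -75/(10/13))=-167771838359/3351652668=-50.06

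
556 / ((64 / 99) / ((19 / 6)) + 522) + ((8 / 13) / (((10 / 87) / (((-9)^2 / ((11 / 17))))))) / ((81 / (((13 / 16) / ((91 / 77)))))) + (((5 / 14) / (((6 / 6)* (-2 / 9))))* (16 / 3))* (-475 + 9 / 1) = 1192125622503 / 297954020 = 4001.04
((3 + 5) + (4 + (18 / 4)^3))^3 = 561515625 / 512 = 1096710.21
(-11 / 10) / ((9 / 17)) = -187 / 90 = -2.08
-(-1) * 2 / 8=1 / 4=0.25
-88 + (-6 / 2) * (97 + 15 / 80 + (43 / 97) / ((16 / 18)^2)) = -2366773 / 6208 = -381.25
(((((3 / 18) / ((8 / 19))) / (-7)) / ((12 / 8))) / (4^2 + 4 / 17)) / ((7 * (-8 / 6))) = 323 / 1298304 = 0.00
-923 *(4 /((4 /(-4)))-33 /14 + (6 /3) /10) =5683.04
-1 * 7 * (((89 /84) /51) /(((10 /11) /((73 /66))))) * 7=-45479 /36720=-1.24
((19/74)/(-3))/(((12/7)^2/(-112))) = 6517/1998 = 3.26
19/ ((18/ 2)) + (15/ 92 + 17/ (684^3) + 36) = 281709665815/ 7360310592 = 38.27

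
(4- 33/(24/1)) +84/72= 91/24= 3.79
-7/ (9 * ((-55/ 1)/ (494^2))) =1708252/ 495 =3451.01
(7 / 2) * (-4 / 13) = -14 / 13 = -1.08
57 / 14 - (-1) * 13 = 239 / 14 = 17.07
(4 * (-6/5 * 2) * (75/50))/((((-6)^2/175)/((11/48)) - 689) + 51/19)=65835/3133646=0.02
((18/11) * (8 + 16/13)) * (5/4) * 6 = 16200/143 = 113.29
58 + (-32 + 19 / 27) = 721 / 27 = 26.70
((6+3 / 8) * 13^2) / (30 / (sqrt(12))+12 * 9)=77571 / 7726 - 14365 * sqrt(3) / 30904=9.24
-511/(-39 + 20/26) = 949/71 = 13.37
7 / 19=0.37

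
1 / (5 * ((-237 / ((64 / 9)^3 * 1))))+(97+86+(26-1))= 179421776 / 863865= 207.70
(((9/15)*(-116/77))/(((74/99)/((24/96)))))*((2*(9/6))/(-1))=2349/2590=0.91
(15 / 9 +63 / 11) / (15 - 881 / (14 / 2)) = -427 / 6402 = -0.07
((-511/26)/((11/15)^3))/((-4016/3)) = 5173875/138977696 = 0.04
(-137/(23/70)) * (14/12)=-33565/69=-486.45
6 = 6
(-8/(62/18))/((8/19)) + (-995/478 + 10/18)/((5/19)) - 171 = -182.32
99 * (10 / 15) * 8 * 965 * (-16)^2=130437120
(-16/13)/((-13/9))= 144/169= 0.85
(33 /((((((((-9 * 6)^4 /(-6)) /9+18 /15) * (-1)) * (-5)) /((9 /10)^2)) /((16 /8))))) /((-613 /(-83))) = -6723 /731247700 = -0.00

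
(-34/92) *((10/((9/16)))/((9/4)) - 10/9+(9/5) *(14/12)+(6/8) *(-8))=-39797/37260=-1.07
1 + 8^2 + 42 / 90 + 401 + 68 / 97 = 679729 / 1455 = 467.17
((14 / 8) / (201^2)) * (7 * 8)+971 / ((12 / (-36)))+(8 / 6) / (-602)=-35424119449 / 12160701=-2913.00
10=10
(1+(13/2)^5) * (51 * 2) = 18937575/16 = 1183598.44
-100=-100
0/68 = 0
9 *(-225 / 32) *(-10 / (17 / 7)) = 70875 / 272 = 260.57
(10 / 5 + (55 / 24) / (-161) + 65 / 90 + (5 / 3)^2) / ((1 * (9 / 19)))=402743 / 34776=11.58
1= 1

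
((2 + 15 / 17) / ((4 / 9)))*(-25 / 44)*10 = -55125 / 1496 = -36.85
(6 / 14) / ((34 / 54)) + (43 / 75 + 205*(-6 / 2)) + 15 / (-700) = -21911497 / 35700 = -613.77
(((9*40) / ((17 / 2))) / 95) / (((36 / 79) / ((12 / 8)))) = 1.47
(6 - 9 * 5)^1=-39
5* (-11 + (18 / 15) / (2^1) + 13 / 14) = -663 / 14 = -47.36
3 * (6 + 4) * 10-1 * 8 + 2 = 294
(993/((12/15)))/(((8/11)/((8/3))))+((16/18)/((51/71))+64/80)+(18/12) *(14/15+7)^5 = 889733704991/17212500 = 51691.14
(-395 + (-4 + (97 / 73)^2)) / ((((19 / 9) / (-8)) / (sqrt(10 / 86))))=152414064*sqrt(215) / 4353793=513.31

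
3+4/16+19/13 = 245/52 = 4.71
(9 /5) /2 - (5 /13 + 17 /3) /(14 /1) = 1277 /2730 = 0.47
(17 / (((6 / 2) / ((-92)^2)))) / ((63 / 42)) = 287776 / 9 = 31975.11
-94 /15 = -6.27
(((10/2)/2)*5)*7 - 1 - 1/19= 3285/38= 86.45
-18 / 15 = -6 / 5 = -1.20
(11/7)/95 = 11/665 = 0.02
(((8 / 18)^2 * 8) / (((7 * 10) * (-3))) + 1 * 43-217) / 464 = -739967 / 1973160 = -0.38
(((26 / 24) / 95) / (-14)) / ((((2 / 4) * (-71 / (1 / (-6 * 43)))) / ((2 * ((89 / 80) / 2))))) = -1157 / 11694211200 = -0.00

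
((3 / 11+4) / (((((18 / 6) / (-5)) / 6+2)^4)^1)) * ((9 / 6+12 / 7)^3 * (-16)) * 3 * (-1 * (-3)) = -770917500000 / 491701133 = -1567.86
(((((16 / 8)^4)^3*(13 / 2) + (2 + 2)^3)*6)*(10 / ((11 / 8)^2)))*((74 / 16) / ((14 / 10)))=2369894400 / 847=2797986.30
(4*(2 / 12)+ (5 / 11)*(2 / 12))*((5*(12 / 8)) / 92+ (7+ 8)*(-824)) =-37145675 / 4048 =-9176.30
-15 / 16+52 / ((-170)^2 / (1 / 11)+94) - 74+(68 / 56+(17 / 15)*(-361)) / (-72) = -3469412348 / 50084055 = -69.27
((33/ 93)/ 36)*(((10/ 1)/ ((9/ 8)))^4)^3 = 188978561024000000000000/ 78797840678199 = 2398270807.90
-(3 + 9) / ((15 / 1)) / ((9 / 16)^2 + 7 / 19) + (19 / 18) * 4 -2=157996 / 149895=1.05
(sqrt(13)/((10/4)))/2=sqrt(13)/5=0.72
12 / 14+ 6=48 / 7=6.86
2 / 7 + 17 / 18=155 / 126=1.23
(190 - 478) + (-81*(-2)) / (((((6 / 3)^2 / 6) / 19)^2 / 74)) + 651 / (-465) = 48684818 / 5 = 9736963.60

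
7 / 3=2.33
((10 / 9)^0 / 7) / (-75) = -1 / 525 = -0.00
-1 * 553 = -553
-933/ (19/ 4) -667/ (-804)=-195.59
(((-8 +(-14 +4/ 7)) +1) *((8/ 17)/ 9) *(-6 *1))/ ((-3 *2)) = -1144/ 1071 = -1.07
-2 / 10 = -1 / 5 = -0.20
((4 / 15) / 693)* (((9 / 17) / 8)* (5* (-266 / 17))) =-0.00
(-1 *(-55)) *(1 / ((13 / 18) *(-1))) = -990 / 13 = -76.15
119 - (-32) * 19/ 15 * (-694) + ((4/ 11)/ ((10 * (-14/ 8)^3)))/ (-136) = -28011.13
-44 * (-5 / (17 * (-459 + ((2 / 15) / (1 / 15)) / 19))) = -4180 / 148223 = -0.03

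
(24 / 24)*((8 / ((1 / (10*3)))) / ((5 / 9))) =432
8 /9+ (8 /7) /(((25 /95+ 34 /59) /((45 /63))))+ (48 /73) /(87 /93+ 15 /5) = 3748385560 /1847910393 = 2.03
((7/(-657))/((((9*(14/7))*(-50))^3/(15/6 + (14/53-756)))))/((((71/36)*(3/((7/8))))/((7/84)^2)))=-3912307/346041626688000000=-0.00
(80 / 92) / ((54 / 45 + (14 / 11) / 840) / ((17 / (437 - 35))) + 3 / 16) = 299200 / 9840619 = 0.03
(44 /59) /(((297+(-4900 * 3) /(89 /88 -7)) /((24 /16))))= 1054 /2592637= 0.00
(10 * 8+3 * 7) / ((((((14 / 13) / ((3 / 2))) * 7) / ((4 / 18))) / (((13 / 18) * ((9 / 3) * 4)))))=17069 / 441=38.71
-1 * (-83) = 83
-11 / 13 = -0.85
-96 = -96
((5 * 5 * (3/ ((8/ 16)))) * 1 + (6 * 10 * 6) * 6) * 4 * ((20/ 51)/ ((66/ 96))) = 89600/ 17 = 5270.59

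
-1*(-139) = 139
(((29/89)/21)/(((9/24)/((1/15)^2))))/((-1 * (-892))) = 58/281331225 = 0.00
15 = 15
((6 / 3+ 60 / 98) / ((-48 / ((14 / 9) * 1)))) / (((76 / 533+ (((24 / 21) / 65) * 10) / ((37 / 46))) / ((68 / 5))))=-5364112 / 1682775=-3.19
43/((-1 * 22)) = -43/22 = -1.95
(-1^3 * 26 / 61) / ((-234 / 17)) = 0.03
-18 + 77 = 59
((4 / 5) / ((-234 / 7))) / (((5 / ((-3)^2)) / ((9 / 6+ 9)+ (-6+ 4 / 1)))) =-119 / 325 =-0.37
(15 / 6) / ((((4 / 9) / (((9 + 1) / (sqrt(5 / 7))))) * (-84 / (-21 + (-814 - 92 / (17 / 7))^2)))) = -3145833825 * sqrt(35) / 32368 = -574981.58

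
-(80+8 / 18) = -724 / 9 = -80.44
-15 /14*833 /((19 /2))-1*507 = -11418 /19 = -600.95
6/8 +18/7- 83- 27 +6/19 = -56585/532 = -106.36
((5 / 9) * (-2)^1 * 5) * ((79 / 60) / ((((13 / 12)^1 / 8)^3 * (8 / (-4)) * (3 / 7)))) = 22650880 / 6591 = 3436.64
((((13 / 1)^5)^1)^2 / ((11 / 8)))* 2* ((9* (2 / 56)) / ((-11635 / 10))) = -763523954856 / 13783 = -55396064.34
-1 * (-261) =261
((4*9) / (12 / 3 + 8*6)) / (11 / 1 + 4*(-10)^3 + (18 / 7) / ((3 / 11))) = -63 / 362141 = -0.00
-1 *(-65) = 65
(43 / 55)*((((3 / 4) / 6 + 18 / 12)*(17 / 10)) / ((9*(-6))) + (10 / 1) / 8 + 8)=1708777 / 237600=7.19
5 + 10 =15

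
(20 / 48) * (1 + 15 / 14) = 145 / 168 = 0.86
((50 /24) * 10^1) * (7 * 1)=875 /6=145.83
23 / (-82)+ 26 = 2109 / 82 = 25.72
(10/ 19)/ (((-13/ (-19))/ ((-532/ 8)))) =-665/ 13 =-51.15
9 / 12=0.75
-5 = -5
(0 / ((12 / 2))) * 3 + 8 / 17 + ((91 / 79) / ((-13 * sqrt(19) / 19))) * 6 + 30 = 518 / 17 - 42 * sqrt(19) / 79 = 28.15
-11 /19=-0.58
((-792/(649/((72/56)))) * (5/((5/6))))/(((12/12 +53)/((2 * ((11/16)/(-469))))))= 99/193697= 0.00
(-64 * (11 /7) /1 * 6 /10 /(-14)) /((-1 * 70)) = -528 /8575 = -0.06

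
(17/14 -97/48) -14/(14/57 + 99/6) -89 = -58140331/641424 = -90.64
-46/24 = -23/12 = -1.92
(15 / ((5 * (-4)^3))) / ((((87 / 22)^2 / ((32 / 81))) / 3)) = -242 / 68121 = -0.00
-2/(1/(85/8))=-85/4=-21.25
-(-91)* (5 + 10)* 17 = 23205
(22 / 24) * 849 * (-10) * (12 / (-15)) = 6226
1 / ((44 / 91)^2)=8281 / 1936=4.28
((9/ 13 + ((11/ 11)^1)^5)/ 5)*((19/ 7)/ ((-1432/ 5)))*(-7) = 209/ 9308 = 0.02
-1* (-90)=90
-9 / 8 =-1.12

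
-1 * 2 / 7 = -2 / 7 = -0.29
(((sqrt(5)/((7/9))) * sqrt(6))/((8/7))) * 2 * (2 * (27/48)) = 13.86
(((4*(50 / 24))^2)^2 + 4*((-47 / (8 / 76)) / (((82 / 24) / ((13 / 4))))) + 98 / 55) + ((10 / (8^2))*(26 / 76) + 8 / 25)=3471342415483 / 1110542400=3125.81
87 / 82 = 1.06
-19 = -19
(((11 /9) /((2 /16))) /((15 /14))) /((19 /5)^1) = 1232 /513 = 2.40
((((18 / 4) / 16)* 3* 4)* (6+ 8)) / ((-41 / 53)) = -10017 / 164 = -61.08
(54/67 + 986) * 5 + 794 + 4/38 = 5728.14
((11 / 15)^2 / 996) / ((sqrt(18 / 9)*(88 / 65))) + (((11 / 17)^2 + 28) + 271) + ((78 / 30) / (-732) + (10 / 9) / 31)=143*sqrt(2) / 717120 + 29456938559 / 98369820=299.45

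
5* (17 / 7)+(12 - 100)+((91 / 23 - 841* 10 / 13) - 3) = -1510777 / 2093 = -721.82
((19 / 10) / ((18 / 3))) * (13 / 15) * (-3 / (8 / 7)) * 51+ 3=-26993 / 800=-33.74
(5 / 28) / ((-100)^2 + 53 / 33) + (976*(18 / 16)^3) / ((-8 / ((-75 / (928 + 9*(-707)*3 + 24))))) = -1100757153315 / 1532459842816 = -0.72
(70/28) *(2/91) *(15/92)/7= 75/58604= 0.00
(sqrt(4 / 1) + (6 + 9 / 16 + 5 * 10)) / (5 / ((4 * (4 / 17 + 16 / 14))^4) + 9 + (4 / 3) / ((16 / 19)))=5.53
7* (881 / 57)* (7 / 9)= 43169 / 513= 84.15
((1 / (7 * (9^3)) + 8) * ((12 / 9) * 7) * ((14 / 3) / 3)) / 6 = 1143100 / 59049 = 19.36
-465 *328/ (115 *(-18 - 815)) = 30504/ 19159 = 1.59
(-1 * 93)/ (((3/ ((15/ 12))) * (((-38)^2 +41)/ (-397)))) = 12307/ 1188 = 10.36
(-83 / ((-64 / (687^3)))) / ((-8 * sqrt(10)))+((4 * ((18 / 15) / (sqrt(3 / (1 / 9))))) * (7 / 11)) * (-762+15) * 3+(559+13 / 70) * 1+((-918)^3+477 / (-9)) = -790243254.29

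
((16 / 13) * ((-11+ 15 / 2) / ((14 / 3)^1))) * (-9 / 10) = 54 / 65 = 0.83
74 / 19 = 3.89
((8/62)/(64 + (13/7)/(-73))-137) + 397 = 263491504/1013421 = 260.00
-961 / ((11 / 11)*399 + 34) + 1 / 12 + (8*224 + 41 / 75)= 77524779 / 43300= 1790.41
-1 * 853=-853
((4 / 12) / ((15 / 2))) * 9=2 / 5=0.40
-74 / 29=-2.55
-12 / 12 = -1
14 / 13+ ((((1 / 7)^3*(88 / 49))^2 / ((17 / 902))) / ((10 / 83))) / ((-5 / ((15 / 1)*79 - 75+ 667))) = -5015816760802 / 1560675750725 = -3.21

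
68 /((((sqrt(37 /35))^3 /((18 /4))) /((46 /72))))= 13685 * sqrt(1295) /2738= 179.86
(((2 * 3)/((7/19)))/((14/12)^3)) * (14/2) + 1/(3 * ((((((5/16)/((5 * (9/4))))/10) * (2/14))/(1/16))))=85263/686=124.29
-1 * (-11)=11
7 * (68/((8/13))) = 1547/2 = 773.50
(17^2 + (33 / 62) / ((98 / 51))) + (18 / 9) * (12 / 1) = 1903471 / 6076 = 313.28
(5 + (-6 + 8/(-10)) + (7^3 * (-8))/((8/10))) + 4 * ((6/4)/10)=-17156/5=-3431.20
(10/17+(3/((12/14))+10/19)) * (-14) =-20867/323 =-64.60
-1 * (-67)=67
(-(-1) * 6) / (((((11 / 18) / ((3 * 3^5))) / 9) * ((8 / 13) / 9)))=20726199 / 22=942099.95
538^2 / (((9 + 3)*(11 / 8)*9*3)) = 578888 / 891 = 649.71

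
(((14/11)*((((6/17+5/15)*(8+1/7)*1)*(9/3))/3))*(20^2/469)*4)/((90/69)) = 699200/37587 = 18.60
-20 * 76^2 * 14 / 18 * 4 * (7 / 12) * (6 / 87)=-11320960 / 783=-14458.44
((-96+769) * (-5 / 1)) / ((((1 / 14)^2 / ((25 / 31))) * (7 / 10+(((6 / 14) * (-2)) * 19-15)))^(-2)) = -2964638788393 / 23529800000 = -126.00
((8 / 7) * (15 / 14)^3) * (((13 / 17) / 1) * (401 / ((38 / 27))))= 475034625 / 1551046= 306.27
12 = 12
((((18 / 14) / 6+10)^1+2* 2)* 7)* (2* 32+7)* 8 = 56516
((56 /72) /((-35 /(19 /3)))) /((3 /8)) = -152 /405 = -0.38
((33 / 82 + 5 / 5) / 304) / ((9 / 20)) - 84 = -4710817 / 56088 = -83.99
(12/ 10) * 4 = 24/ 5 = 4.80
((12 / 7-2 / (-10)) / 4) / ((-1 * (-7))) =67 / 980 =0.07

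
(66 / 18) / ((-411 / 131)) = -1441 / 1233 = -1.17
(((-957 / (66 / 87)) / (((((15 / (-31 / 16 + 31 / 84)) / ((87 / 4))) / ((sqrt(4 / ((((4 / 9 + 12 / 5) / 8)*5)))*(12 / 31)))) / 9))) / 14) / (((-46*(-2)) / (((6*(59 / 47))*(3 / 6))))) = 5944306581 / 135600640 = 43.84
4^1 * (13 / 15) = 52 / 15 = 3.47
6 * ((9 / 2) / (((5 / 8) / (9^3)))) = 157464 / 5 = 31492.80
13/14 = 0.93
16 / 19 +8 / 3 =200 / 57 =3.51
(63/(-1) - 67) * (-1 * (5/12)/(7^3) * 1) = 325/2058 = 0.16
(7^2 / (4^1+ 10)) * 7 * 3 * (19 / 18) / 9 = 931 / 108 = 8.62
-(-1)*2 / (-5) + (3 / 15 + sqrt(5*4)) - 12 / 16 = -19 / 20 + 2*sqrt(5) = 3.52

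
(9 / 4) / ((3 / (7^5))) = 50421 / 4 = 12605.25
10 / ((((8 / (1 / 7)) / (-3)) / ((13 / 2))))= -3.48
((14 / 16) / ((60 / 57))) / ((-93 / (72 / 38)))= -21 / 1240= -0.02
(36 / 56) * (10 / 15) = 3 / 7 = 0.43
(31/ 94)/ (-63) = -31/ 5922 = -0.01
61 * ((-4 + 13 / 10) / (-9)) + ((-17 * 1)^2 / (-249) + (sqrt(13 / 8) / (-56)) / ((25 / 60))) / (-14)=3 * sqrt(26) / 3920 + 160207 / 8715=18.39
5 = 5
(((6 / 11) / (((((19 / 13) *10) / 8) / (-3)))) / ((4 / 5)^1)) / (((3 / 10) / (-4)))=14.93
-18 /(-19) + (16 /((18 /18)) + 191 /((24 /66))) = 41207 /76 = 542.20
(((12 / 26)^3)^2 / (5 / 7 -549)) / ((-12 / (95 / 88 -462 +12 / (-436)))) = -7520823513 / 11105913118729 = -0.00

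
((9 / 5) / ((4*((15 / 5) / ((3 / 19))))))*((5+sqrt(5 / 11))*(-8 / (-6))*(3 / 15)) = 3*sqrt(55) / 5225+3 / 95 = 0.04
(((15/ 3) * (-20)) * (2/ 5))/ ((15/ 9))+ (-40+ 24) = -40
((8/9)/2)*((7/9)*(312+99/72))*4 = 35098/81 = 433.31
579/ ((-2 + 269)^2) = 193/ 23763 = 0.01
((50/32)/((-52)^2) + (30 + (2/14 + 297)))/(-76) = -99074735/23016448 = -4.30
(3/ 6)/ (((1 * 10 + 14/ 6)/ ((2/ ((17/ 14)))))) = 42/ 629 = 0.07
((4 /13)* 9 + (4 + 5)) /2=153 /26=5.88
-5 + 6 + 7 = 8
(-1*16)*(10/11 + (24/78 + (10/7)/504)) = -1230604/63063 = -19.51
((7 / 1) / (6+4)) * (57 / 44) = 399 / 440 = 0.91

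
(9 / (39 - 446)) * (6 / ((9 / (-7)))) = 0.10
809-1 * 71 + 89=827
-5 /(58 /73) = -365 /58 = -6.29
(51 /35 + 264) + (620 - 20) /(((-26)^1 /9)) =26283 /455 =57.76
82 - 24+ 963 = 1021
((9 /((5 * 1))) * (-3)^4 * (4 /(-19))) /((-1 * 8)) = 729 /190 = 3.84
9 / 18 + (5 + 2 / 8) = 5.75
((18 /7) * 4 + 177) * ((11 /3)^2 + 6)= 10925 /3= 3641.67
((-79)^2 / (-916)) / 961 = -6241 / 880276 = -0.01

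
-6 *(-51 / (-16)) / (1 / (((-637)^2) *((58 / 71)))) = -1800397053 / 284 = -6339426.24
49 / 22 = 2.23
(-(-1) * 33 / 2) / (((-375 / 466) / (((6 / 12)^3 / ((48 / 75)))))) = -2563 / 640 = -4.00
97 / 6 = 16.17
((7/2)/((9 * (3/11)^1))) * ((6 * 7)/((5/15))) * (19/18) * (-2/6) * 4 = -20482/81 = -252.86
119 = 119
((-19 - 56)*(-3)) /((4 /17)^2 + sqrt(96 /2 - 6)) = 34.42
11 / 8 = 1.38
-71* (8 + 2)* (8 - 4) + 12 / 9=-8516 / 3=-2838.67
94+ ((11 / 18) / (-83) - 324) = -343631 / 1494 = -230.01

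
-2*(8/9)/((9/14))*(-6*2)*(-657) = -65408/3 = -21802.67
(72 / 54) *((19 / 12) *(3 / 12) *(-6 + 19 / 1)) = 247 / 36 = 6.86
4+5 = 9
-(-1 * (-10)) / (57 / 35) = -350 / 57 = -6.14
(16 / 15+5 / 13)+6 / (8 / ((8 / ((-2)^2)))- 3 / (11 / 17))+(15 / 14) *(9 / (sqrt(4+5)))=-13003 / 2730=-4.76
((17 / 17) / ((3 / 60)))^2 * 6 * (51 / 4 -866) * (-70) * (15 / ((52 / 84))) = 45153990000 / 13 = 3473383846.15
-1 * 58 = -58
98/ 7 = 14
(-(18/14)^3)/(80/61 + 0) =-44469/27440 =-1.62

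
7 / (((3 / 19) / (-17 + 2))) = -665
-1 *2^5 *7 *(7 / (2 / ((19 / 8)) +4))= -7448 / 23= -323.83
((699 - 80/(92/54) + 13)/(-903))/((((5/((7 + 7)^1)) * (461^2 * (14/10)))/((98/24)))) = -53536/1891649421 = -0.00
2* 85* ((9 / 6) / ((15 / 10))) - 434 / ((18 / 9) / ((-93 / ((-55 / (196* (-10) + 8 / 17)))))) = 672428422 / 935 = 719174.78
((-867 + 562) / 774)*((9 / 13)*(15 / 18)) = -1525 / 6708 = -0.23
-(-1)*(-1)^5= -1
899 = 899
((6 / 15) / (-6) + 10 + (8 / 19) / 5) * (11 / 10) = 6281 / 570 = 11.02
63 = 63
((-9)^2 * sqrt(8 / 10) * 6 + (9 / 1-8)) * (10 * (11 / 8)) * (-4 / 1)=-10692 * sqrt(5)-55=-23963.04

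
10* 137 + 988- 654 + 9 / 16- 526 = 18857 / 16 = 1178.56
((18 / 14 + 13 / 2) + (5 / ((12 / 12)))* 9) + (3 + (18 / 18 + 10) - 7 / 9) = 8317 / 126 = 66.01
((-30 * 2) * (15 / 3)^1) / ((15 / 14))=-280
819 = 819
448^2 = 200704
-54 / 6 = -9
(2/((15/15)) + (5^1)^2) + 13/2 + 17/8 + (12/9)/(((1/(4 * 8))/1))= 1879/24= 78.29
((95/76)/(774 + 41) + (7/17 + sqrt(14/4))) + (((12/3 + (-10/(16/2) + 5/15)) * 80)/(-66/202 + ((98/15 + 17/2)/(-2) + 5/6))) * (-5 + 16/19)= sqrt(14)/2 + 1312598196559/8946328676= 148.59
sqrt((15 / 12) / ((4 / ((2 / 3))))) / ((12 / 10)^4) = 0.22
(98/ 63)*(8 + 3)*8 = 1232/ 9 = 136.89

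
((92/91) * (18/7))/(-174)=-0.01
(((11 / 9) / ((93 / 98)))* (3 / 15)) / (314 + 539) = 1078 / 3569805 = 0.00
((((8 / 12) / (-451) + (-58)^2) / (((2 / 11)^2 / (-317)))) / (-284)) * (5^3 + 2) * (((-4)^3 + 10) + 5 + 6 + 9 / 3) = -5039056987525 / 8733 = -577013281.52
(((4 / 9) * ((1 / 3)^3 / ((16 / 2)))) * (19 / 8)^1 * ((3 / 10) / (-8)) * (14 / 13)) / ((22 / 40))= -133 / 370656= -0.00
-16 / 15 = -1.07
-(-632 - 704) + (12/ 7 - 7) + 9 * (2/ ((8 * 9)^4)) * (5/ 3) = 41721661475/ 31352832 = 1330.71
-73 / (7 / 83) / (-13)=6059 / 91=66.58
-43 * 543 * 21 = -490329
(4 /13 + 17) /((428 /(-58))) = -6525 /2782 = -2.35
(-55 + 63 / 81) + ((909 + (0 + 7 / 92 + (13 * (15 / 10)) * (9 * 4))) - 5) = 1284935 / 828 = 1551.85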